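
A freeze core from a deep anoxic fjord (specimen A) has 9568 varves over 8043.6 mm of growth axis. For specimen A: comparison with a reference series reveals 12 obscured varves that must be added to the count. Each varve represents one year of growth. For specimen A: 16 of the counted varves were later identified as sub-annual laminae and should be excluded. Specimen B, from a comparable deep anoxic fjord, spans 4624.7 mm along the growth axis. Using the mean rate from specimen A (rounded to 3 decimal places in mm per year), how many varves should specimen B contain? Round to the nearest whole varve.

5499 varves

Specimen A: correcting the raw count gives 9568 − 16 + 12 = 9564 true varves.
A: Extension rate ≈ 8043.6 / 9564 = 0.841 mm per year.
B spans 4624.7 / 0.841 = 5499.05 years ≈ 5499 varves.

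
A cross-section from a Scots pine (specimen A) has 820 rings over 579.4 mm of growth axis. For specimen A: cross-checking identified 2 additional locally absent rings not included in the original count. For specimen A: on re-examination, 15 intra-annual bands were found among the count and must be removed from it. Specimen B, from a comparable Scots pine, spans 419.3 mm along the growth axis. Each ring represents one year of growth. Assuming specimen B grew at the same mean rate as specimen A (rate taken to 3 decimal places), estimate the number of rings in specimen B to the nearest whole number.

584 rings

Specimen A: correcting the raw count gives 820 − 15 + 2 = 807 true rings.
A: Extension rate ≈ 579.4 / 807 = 0.718 mm/year.
Specimen B: 419.3 mm / 0.718 mm per year = 583.98 years ≈ 584 rings.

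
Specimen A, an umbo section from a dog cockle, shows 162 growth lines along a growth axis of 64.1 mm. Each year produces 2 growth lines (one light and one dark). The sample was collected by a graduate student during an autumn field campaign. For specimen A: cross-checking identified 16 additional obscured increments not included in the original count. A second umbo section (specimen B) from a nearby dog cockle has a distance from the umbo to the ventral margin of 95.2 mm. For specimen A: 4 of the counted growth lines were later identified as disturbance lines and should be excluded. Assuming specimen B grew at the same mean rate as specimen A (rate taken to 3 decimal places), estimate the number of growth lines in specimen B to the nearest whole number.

258 growth lines

Specimen A: adjusted count: 162 − 4 + 16 = 174 growth lines.
Specimen A: dividing by 2 growth lines per year: 174 / 2 = 87 years.
A: Extension rate ≈ 64.1 / 87 = 0.737 mm/year.
B spans 95.2 / 0.737 = 129.17 years; at 2 growth lines per year that is 129.17 × 2 ≈ 258 growth lines.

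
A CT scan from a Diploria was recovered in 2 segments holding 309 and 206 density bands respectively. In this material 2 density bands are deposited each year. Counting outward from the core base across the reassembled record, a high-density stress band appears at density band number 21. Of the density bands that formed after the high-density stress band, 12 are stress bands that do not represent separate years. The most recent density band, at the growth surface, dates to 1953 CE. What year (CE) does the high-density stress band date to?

Total density bands = 309 + 206 = 515.
Between density band 21 and the growth surface there are 515 − 21 = 494 density bands.
Removing the 12 false density bands leaves 494 − 12 = 482 true density bands beyond the high-density stress band.
With 2 density bands per year, 482 / 2 = 241 years.
1953 − 241 = 1712 CE.

1712 CE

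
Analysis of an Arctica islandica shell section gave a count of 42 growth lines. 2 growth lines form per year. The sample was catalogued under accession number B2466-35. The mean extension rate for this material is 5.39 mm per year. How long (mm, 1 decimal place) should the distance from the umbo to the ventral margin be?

Dividing by 2 growth lines per year: 42 / 2 = 21 years.
Length ≈ 5.39 × 21 = 113.2 mm.

113.2 mm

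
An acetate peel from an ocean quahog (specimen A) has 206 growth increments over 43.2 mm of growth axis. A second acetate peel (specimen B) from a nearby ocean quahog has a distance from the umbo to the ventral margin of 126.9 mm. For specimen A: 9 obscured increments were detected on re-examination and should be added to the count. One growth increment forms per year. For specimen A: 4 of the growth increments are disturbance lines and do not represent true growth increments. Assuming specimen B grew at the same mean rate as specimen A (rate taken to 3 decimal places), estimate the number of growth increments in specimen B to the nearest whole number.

619 growth increments

Specimen A: true growth increment count = 206 − 4 + 9 = 211.
A: Extension rate ≈ 43.2 / 211 = 0.205 mm per year.
Specimen B: 126.9 mm / 0.205 mm per year = 619.02 years ≈ 619 growth increments.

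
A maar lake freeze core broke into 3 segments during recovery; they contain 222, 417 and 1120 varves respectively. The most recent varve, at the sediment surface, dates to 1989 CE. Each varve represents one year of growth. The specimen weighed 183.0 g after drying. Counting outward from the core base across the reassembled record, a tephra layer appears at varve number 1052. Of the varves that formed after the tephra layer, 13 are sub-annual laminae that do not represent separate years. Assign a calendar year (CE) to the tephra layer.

1295 CE

Total varves = 222 + 417 + 1120 = 1759.
Between varve 1052 and the sediment surface there are 1759 − 1052 = 707 varves.
Removing the 13 false varves leaves 707 − 13 = 694 true varves beyond the tephra layer.
Counting back 694 years from 1989 CE places the tephra layer in 1989 − 694 = 1295 CE.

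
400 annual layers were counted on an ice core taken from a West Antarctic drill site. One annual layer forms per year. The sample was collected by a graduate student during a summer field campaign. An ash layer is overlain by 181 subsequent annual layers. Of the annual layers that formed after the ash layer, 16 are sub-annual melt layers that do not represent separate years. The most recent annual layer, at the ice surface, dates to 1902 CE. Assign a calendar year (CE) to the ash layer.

1737 CE

181 annual layers formed after the ash layer.
Removing the 16 false annual layers leaves 181 − 16 = 165 true annual layers beyond the ash layer.
Counting back 165 years from 1902 CE places the ash layer in 1902 − 165 = 1737 CE.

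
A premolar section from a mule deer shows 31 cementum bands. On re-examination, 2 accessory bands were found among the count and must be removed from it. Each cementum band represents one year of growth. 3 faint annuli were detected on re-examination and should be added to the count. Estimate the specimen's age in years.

32 years

Adjusted count: 31 − 2 + 3 = 32 cementum bands.
One cementum band per year makes the duration 32 years.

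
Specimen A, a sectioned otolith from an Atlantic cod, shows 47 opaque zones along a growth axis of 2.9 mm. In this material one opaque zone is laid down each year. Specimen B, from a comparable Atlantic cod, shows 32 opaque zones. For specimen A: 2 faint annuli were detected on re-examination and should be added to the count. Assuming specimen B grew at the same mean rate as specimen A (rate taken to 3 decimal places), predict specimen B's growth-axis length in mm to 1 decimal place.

Specimen A: adjusted count: 47 + 2 = 49 opaque zones.
A: Extension rate ≈ 2.9 / 49 = 0.059 mm/yr.
For B, 0.059 mm/year × 32 years = 1.9 mm.

1.9 mm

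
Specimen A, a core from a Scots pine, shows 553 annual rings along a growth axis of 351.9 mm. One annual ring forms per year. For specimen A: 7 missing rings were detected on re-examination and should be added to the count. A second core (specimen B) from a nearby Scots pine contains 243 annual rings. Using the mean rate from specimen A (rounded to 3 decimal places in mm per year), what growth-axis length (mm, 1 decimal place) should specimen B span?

152.6 mm

Specimen A: adjusted count: 553 + 7 = 560 annual rings.
A: Mean rate = 351.9 mm / 560 years ≈ 0.628 mm/yr.
Length of B = 0.628 × 243 = 152.6 mm.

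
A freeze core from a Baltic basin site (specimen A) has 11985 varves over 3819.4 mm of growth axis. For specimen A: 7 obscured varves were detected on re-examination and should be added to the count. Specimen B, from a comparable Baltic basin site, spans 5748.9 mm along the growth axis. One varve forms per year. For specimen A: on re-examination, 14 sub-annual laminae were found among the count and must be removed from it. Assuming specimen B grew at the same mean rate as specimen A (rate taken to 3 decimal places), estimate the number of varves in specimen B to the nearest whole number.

18022 varves

Specimen A: true varve count = 11985 − 14 + 7 = 11978.
A: 3819.4 mm over 11978 years gives 3819.4 / 11978 ≈ 0.319 mm/year.
Specimen B: 5748.9 mm / 0.319 mm per year = 18021.63 years ≈ 18022 varves.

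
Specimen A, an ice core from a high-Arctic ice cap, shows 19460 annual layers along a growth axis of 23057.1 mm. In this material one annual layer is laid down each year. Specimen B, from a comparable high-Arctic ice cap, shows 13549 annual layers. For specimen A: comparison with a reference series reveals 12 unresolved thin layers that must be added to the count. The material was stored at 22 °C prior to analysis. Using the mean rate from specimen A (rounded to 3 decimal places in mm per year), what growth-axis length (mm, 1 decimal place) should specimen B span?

Specimen A: true annual layer count = 19460 + 12 = 19472.
A: Extension rate ≈ 23057.1 / 19472 = 1.184 mm/year.
B's length ≈ 1.184 × 13549 = 16042.0 mm.

16042.0 mm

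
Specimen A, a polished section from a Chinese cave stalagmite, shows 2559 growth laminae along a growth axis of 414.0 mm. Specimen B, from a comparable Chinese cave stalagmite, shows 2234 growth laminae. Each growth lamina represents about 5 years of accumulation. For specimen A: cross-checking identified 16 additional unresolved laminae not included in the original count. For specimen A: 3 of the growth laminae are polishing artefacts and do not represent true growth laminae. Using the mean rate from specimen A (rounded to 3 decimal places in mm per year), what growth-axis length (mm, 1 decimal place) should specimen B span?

Specimen A: after corrections the count is 2559 − 3 + 16 = 2572 growth laminae.
Specimen A: at 5 years per growth lamina, 2572 × 5 = 12860 years.
A: Extension rate ≈ 414.0 / 12860 = 0.032 mm/yr.
Specimen B: 2234 growth laminae at 5 years each span 2234 × 5 = 11170 years. B's length ≈ 0.032 × 11170 = 357.4 mm.

357.4 mm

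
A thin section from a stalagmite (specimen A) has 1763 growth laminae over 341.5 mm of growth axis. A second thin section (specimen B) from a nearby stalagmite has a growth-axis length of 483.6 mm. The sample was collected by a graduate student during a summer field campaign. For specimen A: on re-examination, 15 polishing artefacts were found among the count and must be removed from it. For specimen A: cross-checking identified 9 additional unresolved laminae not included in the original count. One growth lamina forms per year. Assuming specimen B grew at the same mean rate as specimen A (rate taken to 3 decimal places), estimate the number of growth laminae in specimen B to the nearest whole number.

Specimen A: correcting the raw count gives 1763 − 15 + 9 = 1757 true growth laminae.
A: Mean rate = 341.5 mm / 1757 years ≈ 0.194 mm/year.
B spans 483.6 / 0.194 = 2492.78 years ≈ 2493 growth laminae.

2493 growth laminae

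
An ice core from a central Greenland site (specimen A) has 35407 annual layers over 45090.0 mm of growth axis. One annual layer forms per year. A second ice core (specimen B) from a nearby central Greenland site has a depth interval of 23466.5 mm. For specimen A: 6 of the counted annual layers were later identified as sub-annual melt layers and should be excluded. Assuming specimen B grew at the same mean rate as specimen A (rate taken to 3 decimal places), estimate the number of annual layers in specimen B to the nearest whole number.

Specimen A: true annual layer count = 35407 − 6 = 35401.
A: 45090.0 mm over 35401 years gives 45090.0 / 35401 ≈ 1.274 mm/year.
Specimen B: 23466.5 mm / 1.274 mm per year = 18419.54 years ≈ 18420 annual layers.

18420 annual layers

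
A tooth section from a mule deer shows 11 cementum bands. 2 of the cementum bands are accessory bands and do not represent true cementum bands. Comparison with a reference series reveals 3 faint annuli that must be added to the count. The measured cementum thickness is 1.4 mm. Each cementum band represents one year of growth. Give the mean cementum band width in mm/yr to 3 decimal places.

Correcting the raw count gives 11 − 2 + 3 = 12 true cementum bands.
Extension rate ≈ 1.4 / 12 = 0.117 mm/yr.

0.117 mm/yr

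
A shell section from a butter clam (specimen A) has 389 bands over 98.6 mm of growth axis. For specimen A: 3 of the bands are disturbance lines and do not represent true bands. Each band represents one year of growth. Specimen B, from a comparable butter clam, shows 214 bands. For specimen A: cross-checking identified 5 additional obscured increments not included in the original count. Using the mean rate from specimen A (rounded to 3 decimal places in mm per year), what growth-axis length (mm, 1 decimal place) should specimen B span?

53.9 mm

Specimen A: correcting the raw count gives 389 − 3 + 5 = 391 true bands.
A: 98.6 mm over 391 years gives 98.6 / 391 ≈ 0.252 mm/yr.
For B, 0.252 mm/year × 214 years = 53.9 mm.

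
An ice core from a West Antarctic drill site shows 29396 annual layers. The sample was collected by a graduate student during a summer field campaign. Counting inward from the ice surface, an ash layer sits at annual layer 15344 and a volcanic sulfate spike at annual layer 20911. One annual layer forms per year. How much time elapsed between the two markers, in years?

5567 years

Separation: 20911 − 15344 = 5567 annual layers.
That is 5567 years at one annual layer per year.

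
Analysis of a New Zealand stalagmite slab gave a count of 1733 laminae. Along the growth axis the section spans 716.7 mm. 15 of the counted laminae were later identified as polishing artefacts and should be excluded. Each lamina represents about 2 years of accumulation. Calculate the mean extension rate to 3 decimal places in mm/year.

After corrections the count is 1733 − 15 = 1718 laminae.
At 2 years per lamina, 1718 × 2 = 3436 years.
716.7 mm over 3436 years gives 716.7 / 3436 ≈ 0.209 mm/year.

0.209 mm/year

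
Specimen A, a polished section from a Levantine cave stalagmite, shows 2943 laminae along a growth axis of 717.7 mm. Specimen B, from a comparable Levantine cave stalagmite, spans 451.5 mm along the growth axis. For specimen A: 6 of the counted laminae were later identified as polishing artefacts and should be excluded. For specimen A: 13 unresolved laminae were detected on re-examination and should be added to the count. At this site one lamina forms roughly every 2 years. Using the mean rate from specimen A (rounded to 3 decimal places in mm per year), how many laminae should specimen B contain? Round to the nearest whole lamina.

Specimen A: true lamina count = 2943 − 6 + 13 = 2950.
Specimen A: 2950 laminae at 2 years each span 2950 × 2 = 5900 years.
A: Extension rate ≈ 717.7 / 5900 = 0.122 mm/yr.
Specimen B: 451.5 mm / 0.122 mm per year = 3700.82 years; at 2 years per lamina that is 3700.82 / 2 ≈ 1850 laminae.

1850 laminae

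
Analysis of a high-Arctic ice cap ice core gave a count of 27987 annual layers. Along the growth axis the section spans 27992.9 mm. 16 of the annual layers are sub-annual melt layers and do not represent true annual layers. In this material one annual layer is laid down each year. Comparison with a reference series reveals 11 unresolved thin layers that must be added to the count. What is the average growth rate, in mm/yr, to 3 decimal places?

Adjusted count: 27987 − 16 + 11 = 27982 annual layers.
Extension rate ≈ 27992.9 / 27982 = 1.000 mm/yr.

1.000 mm/yr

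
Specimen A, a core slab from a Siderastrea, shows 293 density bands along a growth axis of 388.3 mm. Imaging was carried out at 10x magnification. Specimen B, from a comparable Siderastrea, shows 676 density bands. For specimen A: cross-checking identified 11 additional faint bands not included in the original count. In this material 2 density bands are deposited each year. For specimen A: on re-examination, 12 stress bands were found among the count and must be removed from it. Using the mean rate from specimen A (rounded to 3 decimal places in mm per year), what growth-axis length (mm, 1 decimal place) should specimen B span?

899.1 mm

Specimen A: after corrections the count is 293 − 12 + 11 = 292 density bands.
Specimen A: 292 density bands at 2 per year is 292 / 2 = 146 years.
A: Extension rate ≈ 388.3 / 146 = 2.660 mm/yr.
Specimen B: dividing by 2 density bands per year: 676 / 2 = 338 years. B's length ≈ 2.660 × 338 = 899.1 mm.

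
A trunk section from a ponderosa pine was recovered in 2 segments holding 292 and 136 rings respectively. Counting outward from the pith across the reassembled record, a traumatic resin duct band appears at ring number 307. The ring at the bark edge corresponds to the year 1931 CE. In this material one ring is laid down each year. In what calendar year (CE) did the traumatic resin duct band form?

Total rings = 292 + 136 = 428.
428 − 307 = 121 rings lie beyond the traumatic resin duct band toward the bark edge.
The ring at the bark edge is 1931 CE, so the traumatic resin duct band dates to 1931 − 121 = 1810 CE.

1810 CE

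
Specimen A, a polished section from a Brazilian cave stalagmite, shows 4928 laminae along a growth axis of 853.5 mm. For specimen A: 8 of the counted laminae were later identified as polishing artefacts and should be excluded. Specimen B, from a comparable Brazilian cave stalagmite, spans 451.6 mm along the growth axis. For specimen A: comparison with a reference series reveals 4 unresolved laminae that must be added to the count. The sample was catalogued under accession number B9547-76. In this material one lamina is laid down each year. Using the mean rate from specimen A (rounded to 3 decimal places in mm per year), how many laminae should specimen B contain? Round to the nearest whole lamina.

2610 laminae

Specimen A: after corrections the count is 4928 − 8 + 4 = 4924 laminae.
A: Extension rate ≈ 853.5 / 4924 = 0.173 mm per year.
For B, 451.6 / 0.173 = 2610.40 years ≈ 2610 laminae.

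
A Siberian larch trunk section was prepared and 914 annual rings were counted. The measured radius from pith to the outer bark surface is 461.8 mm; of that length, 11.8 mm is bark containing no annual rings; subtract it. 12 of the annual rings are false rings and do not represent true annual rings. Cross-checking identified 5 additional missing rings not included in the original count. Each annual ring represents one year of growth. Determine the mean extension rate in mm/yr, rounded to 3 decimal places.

After corrections the count is 914 − 12 + 5 = 907 annual rings.
Net length = 461.8 − 11.8 = 450.0 mm.
Mean rate = 450.0 mm / 907 years ≈ 0.496 mm/yr.

0.496 mm/yr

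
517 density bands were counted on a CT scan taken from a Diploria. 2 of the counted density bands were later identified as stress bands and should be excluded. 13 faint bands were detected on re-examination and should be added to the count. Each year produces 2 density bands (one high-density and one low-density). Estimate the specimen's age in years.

Adjusted count: 517 − 2 + 13 = 528 density bands.
Dividing by 2 density bands per year: 528 / 2 = 264 years.

264 yr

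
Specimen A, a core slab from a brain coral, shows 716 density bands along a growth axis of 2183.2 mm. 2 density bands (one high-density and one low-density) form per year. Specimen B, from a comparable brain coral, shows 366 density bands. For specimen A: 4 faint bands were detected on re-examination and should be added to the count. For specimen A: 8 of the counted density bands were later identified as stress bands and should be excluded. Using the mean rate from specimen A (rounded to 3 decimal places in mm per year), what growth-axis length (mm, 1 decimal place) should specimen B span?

Specimen A: after corrections the count is 716 − 8 + 4 = 712 density bands.
Specimen A: with 2 density bands per year, 712 / 2 = 356 years.
A: Mean rate = 2183.2 mm / 356 years ≈ 6.133 mm per year.
Specimen B: 366 density bands at 2 per year is 366 / 2 = 183 years. B's length ≈ 6.133 × 183 = 1122.3 mm.

1122.3 mm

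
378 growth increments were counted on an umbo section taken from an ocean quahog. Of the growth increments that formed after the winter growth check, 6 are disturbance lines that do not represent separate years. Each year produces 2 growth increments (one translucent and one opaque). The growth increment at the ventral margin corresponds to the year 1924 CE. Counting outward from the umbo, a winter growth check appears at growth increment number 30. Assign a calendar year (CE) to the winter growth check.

1753 CE

378 − 30 = 348 growth increments lie beyond the winter growth check toward the ventral margin.
Removing the 6 false growth increments leaves 348 − 6 = 342 true growth increments beyond the winter growth check.
342 growth increments at 2 per year is 342 / 2 = 171 years.
1924 − 171 = 1753 CE.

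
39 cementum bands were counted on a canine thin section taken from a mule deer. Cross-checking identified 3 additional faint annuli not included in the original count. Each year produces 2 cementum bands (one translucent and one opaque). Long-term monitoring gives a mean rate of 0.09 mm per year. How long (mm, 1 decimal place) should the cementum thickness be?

1.9 mm

Correcting the raw count gives 39 + 3 = 42 true cementum bands.
With 2 cementum bands per year, 42 / 2 = 21 years.
Length ≈ 0.09 × 21 = 1.9 mm.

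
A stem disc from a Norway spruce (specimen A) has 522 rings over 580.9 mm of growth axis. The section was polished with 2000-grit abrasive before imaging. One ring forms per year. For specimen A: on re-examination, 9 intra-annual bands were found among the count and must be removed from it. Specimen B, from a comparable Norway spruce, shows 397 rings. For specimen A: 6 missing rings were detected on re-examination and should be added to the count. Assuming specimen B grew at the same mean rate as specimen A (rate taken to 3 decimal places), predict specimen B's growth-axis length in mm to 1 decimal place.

Specimen A: true ring count = 522 − 9 + 6 = 519.
A: Mean rate = 580.9 mm / 519 years ≈ 1.119 mm per year.
Length of B = 1.119 × 397 = 444.2 mm.

444.2 mm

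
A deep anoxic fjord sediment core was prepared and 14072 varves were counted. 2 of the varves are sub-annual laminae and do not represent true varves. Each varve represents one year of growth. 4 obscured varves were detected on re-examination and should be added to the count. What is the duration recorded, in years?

14074 years

Adjusted count: 14072 − 2 + 4 = 14074 varves.
One varve per year makes the duration 14074 years.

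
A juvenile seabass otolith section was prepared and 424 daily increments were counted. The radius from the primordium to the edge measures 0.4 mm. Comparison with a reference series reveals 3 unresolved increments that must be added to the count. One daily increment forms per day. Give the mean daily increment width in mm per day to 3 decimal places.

0.001 mm per day

Correcting the raw count gives 424 + 3 = 427 true daily increments.
Extension rate ≈ 0.4 / 427 = 0.001 mm per day.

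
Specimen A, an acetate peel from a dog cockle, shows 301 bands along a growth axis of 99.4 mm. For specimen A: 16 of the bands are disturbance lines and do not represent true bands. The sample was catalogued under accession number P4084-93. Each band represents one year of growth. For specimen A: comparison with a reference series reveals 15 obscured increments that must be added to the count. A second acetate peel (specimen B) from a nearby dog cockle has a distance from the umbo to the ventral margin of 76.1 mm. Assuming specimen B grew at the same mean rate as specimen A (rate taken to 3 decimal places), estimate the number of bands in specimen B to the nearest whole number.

230 bands

Specimen A: correcting the raw count gives 301 − 16 + 15 = 300 true bands.
A: Extension rate ≈ 99.4 / 300 = 0.331 mm/yr.
Specimen B: 76.1 mm / 0.331 mm per year = 229.91 years ≈ 230 bands.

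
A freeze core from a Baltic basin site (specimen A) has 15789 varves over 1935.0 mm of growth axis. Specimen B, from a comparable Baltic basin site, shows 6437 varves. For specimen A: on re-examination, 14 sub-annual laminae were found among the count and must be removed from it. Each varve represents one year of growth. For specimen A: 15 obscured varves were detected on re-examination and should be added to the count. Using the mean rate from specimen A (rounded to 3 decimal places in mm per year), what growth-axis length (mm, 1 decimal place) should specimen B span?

Specimen A: true varve count = 15789 − 14 + 15 = 15790.
A: Mean rate = 1935.0 mm / 15790 years ≈ 0.123 mm per year.
Length of B = 0.123 × 6437 = 791.8 mm.

791.8 mm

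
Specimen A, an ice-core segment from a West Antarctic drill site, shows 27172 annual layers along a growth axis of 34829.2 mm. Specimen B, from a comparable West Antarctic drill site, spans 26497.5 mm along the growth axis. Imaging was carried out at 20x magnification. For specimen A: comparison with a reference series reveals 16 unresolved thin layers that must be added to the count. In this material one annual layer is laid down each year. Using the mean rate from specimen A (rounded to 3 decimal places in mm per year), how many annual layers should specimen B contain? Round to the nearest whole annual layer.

Specimen A: correcting the raw count gives 27172 + 16 = 27188 true annual layers.
A: 34829.2 mm over 27188 years gives 34829.2 / 27188 ≈ 1.281 mm/year.
Specimen B: 26497.5 mm / 1.281 mm per year = 20685.01 years ≈ 20685 annual layers.

20685 annual layers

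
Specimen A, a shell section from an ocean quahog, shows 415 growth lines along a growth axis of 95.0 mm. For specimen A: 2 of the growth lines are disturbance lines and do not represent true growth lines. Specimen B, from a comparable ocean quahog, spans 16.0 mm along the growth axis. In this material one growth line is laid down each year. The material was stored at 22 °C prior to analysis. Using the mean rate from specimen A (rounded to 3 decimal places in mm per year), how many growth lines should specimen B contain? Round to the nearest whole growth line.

70 growth lines

Specimen A: after corrections the count is 415 − 2 = 413 growth lines.
A: 95.0 mm over 413 years gives 95.0 / 413 ≈ 0.230 mm per year.
Specimen B: 16.0 mm / 0.230 mm per year = 69.57 years ≈ 70 growth lines.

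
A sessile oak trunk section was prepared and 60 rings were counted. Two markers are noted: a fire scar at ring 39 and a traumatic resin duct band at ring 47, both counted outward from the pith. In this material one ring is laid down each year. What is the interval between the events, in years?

47 − 39 = 8 rings lie between the two events.
At one ring per year, 8 years elapsed between them.

8 years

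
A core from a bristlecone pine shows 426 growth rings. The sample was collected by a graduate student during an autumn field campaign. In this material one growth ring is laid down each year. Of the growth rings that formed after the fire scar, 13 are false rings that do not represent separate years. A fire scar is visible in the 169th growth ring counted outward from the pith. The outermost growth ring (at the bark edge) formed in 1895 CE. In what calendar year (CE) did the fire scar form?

The fire scar sits at growth ring 169 from the pith, so 426 − 169 = 257 growth rings formed after it.
257 − 13 false = 244 true growth rings after the fire scar.
The growth ring at the bark edge is 1895 CE, so the fire scar dates to 1895 − 244 = 1651 CE.

1651 CE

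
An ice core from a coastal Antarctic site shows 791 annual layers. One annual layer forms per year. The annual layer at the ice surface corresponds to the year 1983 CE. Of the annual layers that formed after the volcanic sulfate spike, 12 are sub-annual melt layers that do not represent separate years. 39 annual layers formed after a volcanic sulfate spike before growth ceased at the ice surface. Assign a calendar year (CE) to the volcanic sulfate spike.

There are 39 annual layers younger than the volcanic sulfate spike.
Removing the 12 false annual layers leaves 39 − 12 = 27 true annual layers beyond the volcanic sulfate spike.
Counting back 27 years from 1983 CE places the volcanic sulfate spike in 1983 − 27 = 1956 CE.

1956 CE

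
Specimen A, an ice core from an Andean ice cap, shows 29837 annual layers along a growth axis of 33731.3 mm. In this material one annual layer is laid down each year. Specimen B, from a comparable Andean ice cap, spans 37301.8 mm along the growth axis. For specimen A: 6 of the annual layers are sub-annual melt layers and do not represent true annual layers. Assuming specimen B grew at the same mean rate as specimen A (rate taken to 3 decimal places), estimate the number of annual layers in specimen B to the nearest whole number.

32981 annual layers

Specimen A: correcting the raw count gives 29837 − 6 = 29831 true annual layers.
A: Extension rate ≈ 33731.3 / 29831 = 1.131 mm/yr.
For B, 37301.8 / 1.131 = 32981.26 years ≈ 32981 annual layers.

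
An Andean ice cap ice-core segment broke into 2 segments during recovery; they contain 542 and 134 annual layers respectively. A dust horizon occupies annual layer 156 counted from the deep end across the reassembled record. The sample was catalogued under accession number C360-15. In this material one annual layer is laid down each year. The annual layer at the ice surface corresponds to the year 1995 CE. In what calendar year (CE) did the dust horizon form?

Total annual layers = 542 + 134 = 676.
Between annual layer 156 and the ice surface there are 676 − 156 = 520 annual layers.
Counting back 520 years from 1995 CE places the dust horizon in 1995 − 520 = 1475 CE.

1475 CE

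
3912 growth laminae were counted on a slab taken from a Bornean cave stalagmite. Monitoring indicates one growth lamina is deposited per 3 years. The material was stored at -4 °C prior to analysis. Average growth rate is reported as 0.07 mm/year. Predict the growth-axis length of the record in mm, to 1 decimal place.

821.5 mm

At 3 years per growth lamina, 3912 × 3 = 11736 years.
11736 years at 0.07 mm/year gives 0.07 × 11736 = 821.5 mm.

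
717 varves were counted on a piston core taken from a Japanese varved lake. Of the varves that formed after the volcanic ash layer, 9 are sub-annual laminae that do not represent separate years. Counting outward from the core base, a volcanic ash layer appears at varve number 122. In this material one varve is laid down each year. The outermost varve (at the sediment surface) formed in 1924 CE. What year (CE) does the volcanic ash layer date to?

Between varve 122 and the sediment surface there are 717 − 122 = 595 varves.
595 − 9 false = 586 true varves after the volcanic ash layer.
The varve at the sediment surface is 1924 CE, so the volcanic ash layer dates to 1924 − 586 = 1338 CE.

1338 CE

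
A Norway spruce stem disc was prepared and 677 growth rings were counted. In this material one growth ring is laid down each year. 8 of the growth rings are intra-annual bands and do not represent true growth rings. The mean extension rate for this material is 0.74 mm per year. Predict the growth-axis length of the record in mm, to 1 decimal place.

495.1 mm

True growth ring count = 677 − 8 = 669.
Length ≈ 0.74 × 669 = 495.1 mm.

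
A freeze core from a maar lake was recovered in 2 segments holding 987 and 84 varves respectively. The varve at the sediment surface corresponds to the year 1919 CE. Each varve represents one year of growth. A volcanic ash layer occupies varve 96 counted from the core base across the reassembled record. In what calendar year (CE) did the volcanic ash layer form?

944 CE

Total varves = 987 + 84 = 1071.
Between varve 96 and the sediment surface there are 1071 − 96 = 975 varves.
1919 − 975 = 944 CE.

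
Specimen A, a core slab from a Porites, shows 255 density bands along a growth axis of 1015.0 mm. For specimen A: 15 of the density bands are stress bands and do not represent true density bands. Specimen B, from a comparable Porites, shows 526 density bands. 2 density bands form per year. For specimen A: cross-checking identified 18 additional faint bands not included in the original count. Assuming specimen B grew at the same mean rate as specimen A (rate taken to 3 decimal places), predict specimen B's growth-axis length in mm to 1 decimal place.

2069.3 mm

Specimen A: after corrections the count is 255 − 15 + 18 = 258 density bands.
Specimen A: with 2 density bands per year, 258 / 2 = 129 years.
A: Extension rate ≈ 1015.0 / 129 = 7.868 mm per year.
Specimen B: 526 density bands at 2 per year is 526 / 2 = 263 years. B's length ≈ 7.868 × 263 = 2069.3 mm.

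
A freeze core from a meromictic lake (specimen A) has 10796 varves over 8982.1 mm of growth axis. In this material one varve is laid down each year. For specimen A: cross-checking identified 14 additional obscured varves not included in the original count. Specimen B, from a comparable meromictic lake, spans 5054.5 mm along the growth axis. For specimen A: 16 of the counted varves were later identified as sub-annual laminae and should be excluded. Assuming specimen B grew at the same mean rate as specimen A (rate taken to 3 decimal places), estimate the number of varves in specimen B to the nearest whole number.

6075 varves

Specimen A: after corrections the count is 10796 − 16 + 14 = 10794 varves.
A: Extension rate ≈ 8982.1 / 10794 = 0.832 mm/year.
B spans 5054.5 / 0.832 = 6075.12 years ≈ 6075 varves.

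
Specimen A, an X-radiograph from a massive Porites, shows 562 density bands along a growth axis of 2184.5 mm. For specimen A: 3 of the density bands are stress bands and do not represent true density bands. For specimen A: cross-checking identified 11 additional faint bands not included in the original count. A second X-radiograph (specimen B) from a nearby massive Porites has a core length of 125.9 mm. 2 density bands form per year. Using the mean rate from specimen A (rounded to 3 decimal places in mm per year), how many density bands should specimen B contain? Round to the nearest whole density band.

Specimen A: adjusted count: 562 − 3 + 11 = 570 density bands.
Specimen A: 570 density bands at 2 per year is 570 / 2 = 285 years.
A: Extension rate ≈ 2184.5 / 285 = 7.665 mm/yr.
Specimen B: 125.9 mm / 7.665 mm per year = 16.43 years; at 2 density bands per year that is 16.43 × 2 ≈ 33 density bands.

33 density bands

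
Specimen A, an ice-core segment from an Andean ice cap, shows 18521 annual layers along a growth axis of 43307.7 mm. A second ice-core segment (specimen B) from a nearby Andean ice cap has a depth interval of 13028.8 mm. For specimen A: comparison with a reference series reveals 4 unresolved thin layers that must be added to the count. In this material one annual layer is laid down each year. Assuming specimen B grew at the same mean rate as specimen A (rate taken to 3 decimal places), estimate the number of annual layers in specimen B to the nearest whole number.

5573 annual layers

Specimen A: after corrections the count is 18521 + 4 = 18525 annual layers.
A: Mean rate = 43307.7 mm / 18525 years ≈ 2.338 mm/year.
For B, 13028.8 / 2.338 = 5572.63 years ≈ 5573 annual layers.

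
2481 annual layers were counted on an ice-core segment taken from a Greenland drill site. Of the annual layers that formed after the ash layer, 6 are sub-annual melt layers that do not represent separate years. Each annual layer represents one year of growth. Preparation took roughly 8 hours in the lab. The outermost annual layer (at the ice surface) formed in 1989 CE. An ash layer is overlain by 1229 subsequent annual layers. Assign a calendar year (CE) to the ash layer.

766 CE

There are 1229 annual layers younger than the ash layer.
Removing the 6 false annual layers leaves 1229 − 6 = 1223 true annual layers beyond the ash layer.
The annual layer at the ice surface is 1989 CE, so the ash layer dates to 1989 − 1223 = 766 CE.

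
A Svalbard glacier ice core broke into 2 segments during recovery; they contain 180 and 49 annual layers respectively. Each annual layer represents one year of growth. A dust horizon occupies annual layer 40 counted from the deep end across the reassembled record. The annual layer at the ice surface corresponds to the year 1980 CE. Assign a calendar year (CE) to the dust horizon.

Total annual layers = 180 + 49 = 229.
Between annual layer 40 and the ice surface there are 229 − 40 = 189 annual layers.
1980 − 189 = 1791 CE.

1791 CE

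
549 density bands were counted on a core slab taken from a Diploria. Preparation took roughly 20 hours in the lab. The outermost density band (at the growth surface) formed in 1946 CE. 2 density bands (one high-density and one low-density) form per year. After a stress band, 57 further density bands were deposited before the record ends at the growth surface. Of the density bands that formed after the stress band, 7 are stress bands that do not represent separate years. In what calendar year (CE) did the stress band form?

57 density bands post-date the stress band.
Excluding 7 false density bands: 57 − 7 = 50.
50 density bands at 2 per year is 50 / 2 = 25 years.
1946 − 25 = 1921 CE.

1921 CE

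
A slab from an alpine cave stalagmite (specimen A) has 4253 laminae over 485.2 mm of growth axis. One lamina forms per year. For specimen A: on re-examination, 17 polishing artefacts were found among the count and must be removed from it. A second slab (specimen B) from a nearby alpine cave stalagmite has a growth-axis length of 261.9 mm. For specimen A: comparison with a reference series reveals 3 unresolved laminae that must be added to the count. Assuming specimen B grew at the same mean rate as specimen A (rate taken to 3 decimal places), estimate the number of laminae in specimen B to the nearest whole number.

2297 laminae

Specimen A: correcting the raw count gives 4253 − 17 + 3 = 4239 true laminae.
A: 485.2 mm over 4239 years gives 485.2 / 4239 ≈ 0.114 mm/year.
B spans 261.9 / 0.114 = 2297.37 years ≈ 2297 laminae.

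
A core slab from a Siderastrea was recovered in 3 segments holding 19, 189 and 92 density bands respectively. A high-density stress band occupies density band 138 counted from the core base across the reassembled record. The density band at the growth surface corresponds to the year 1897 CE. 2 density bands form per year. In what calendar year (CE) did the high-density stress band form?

1816 CE

Total density bands = 19 + 189 + 92 = 300.
300 − 138 = 162 density bands lie beyond the high-density stress band toward the growth surface.
162 density bands at 2 per year is 162 / 2 = 81 years.
Counting back 81 years from 1897 CE places the high-density stress band in 1897 − 81 = 1816 CE.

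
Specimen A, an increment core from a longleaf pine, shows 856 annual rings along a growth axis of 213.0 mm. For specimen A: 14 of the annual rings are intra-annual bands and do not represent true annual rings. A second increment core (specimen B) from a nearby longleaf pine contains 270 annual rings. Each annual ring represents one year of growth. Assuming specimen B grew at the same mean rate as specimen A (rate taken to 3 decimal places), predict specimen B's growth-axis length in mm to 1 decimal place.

Specimen A: adjusted count: 856 − 14 = 842 annual rings.
A: Mean rate = 213.0 mm / 842 years ≈ 0.253 mm per year.
For B, 0.253 mm/year × 270 years = 68.3 mm.

68.3 mm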